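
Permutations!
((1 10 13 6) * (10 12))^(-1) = (1 6 13 10 12)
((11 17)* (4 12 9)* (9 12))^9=(4 9)(11 17)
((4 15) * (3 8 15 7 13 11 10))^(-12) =(3 7)(4 10)(8 13)(11 15)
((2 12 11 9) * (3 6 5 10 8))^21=((2 12 11 9)(3 6 5 10 8))^21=(2 12 11 9)(3 6 5 10 8)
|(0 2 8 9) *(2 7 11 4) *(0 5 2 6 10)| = 12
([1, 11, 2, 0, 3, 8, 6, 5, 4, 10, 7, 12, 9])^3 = (0 12 7 4 1 9 5 3 11 10 8)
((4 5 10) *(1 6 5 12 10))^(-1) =(1 5 6)(4 10 12)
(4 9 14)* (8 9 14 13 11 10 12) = (4 14)(8 9 13 11 10 12) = [0, 1, 2, 3, 14, 5, 6, 7, 9, 13, 12, 10, 8, 11, 4]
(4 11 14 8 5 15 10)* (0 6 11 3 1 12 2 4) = (0 6 11 14 8 5 15 10)(1 12 2 4 3) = [6, 12, 4, 1, 3, 15, 11, 7, 5, 9, 0, 14, 2, 13, 8, 10]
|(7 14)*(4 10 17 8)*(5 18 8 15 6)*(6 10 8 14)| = |(4 8)(5 18 14 7 6)(10 17 15)| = 30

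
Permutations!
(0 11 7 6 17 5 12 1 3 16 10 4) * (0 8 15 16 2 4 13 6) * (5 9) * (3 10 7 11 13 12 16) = (0 13 6 17 9 5 16 7)(1 10 12)(2 4 8 15 3) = [13, 10, 4, 2, 8, 16, 17, 0, 15, 5, 12, 11, 1, 6, 14, 3, 7, 9]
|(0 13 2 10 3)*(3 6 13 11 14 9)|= 20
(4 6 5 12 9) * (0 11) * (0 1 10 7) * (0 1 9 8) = (0 11 9 4 6 5 12 8)(1 10 7) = [11, 10, 2, 3, 6, 12, 5, 1, 0, 4, 7, 9, 8]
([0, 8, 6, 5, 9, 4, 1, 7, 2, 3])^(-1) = [0, 6, 8, 9, 5, 3, 2, 7, 1, 4]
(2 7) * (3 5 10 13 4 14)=(2 7)(3 5 10 13 4 14)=[0, 1, 7, 5, 14, 10, 6, 2, 8, 9, 13, 11, 12, 4, 3]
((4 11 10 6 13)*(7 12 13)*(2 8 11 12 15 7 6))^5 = ((2 8 11 10)(4 12 13)(7 15))^5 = (2 8 11 10)(4 13 12)(7 15)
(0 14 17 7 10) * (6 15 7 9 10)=(0 14 17 9 10)(6 15 7)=[14, 1, 2, 3, 4, 5, 15, 6, 8, 10, 0, 11, 12, 13, 17, 7, 16, 9]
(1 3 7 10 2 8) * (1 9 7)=(1 3)(2 8 9 7 10)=[0, 3, 8, 1, 4, 5, 6, 10, 9, 7, 2]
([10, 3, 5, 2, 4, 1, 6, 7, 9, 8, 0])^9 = (0 10)(1 3 2 5)(8 9)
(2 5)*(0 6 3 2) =(0 6 3 2 5) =[6, 1, 5, 2, 4, 0, 3]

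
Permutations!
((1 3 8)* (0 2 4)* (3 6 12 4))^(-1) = ((0 2 3 8 1 6 12 4))^(-1) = (0 4 12 6 1 8 3 2)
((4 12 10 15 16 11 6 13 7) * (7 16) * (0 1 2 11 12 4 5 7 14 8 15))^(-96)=(0 11 16)(1 6 12)(2 13 10)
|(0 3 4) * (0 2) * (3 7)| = |(0 7 3 4 2)| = 5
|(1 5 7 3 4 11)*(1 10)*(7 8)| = |(1 5 8 7 3 4 11 10)| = 8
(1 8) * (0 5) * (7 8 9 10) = (0 5)(1 9 10 7 8) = [5, 9, 2, 3, 4, 0, 6, 8, 1, 10, 7]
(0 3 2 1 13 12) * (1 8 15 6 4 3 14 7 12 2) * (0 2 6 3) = (0 14 7 12 2 8 15 3 1 13 6 4) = [14, 13, 8, 1, 0, 5, 4, 12, 15, 9, 10, 11, 2, 6, 7, 3]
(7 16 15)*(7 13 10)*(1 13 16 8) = (1 13 10 7 8)(15 16) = [0, 13, 2, 3, 4, 5, 6, 8, 1, 9, 7, 11, 12, 10, 14, 16, 15]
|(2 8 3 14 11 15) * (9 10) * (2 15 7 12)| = |(15)(2 8 3 14 11 7 12)(9 10)| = 14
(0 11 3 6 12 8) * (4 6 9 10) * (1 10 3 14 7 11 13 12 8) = (0 13 12 1 10 4 6 8)(3 9)(7 11 14) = [13, 10, 2, 9, 6, 5, 8, 11, 0, 3, 4, 14, 1, 12, 7]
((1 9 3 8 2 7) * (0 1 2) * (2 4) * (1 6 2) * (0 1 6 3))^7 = ((0 3 8 1 9)(2 7 4 6))^7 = (0 8 9 3 1)(2 6 4 7)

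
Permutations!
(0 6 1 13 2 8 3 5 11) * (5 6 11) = [11, 13, 8, 6, 4, 5, 1, 7, 3, 9, 10, 0, 12, 2] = (0 11)(1 13 2 8 3 6)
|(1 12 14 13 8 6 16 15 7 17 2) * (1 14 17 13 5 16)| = 12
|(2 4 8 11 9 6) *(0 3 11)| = 8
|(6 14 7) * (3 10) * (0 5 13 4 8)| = 30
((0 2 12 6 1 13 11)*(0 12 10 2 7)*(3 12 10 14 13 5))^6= (1 5 3 12 6)(2 14 13 11 10)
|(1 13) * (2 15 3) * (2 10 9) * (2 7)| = |(1 13)(2 15 3 10 9 7)| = 6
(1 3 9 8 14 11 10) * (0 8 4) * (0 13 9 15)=(0 8 14 11 10 1 3 15)(4 13 9)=[8, 3, 2, 15, 13, 5, 6, 7, 14, 4, 1, 10, 12, 9, 11, 0]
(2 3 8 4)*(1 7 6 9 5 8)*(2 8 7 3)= (1 3)(4 8)(5 7 6 9)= [0, 3, 2, 1, 8, 7, 9, 6, 4, 5]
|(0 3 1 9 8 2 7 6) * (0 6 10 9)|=|(0 3 1)(2 7 10 9 8)|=15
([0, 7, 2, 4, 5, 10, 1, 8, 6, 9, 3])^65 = [0, 7, 2, 4, 5, 10, 1, 8, 6, 9, 3]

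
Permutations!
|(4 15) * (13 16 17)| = 6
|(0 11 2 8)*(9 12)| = 4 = |(0 11 2 8)(9 12)|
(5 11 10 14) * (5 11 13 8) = (5 13 8)(10 14 11) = [0, 1, 2, 3, 4, 13, 6, 7, 5, 9, 14, 10, 12, 8, 11]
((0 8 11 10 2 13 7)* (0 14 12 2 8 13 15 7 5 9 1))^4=(0 1 9 5 13)(2 12 14 7 15)(8 11 10)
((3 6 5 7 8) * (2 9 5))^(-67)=((2 9 5 7 8 3 6))^(-67)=(2 7 6 5 3 9 8)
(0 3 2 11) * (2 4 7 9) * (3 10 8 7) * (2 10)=(0 2 11)(3 4)(7 9 10 8)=[2, 1, 11, 4, 3, 5, 6, 9, 7, 10, 8, 0]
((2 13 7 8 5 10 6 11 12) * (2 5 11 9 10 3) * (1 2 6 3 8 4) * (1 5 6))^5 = (1 5 9 13 11 3 4 6 2 8 10 7 12)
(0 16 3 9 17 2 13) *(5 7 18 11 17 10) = [16, 1, 13, 9, 4, 7, 6, 18, 8, 10, 5, 17, 12, 0, 14, 15, 3, 2, 11] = (0 16 3 9 10 5 7 18 11 17 2 13)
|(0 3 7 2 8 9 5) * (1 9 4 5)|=|(0 3 7 2 8 4 5)(1 9)|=14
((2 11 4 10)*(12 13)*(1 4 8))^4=((1 4 10 2 11 8)(12 13))^4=(13)(1 11 10)(2 4 8)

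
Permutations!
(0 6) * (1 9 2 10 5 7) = (0 6)(1 9 2 10 5 7) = [6, 9, 10, 3, 4, 7, 0, 1, 8, 2, 5]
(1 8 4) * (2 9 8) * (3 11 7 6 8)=(1 2 9 3 11 7 6 8 4)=[0, 2, 9, 11, 1, 5, 8, 6, 4, 3, 10, 7]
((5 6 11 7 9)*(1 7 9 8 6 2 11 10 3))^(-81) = ((1 7 8 6 10 3)(2 11 9 5))^(-81) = (1 6)(2 5 9 11)(3 8)(7 10)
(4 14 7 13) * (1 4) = [0, 4, 2, 3, 14, 5, 6, 13, 8, 9, 10, 11, 12, 1, 7] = (1 4 14 7 13)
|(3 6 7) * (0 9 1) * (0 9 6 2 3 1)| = |(0 6 7 1 9)(2 3)| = 10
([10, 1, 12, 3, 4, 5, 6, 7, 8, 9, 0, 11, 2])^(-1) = [10, 1, 12, 3, 4, 5, 6, 7, 8, 9, 0, 11, 2]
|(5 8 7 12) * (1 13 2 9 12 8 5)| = |(1 13 2 9 12)(7 8)| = 10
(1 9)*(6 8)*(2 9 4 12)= [0, 4, 9, 3, 12, 5, 8, 7, 6, 1, 10, 11, 2]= (1 4 12 2 9)(6 8)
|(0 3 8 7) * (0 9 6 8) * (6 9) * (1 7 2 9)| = 6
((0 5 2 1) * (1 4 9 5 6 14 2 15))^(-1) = (0 1 15 5 9 4 2 14 6)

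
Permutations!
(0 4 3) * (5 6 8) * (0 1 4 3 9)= (0 3 1 4 9)(5 6 8)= [3, 4, 2, 1, 9, 6, 8, 7, 5, 0]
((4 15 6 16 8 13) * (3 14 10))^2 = (3 10 14)(4 6 8)(13 15 16)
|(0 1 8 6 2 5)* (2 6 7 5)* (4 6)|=|(0 1 8 7 5)(4 6)|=10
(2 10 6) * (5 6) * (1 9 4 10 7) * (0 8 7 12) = (0 8 7 1 9 4 10 5 6 2 12) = [8, 9, 12, 3, 10, 6, 2, 1, 7, 4, 5, 11, 0]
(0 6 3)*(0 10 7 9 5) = (0 6 3 10 7 9 5) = [6, 1, 2, 10, 4, 0, 3, 9, 8, 5, 7]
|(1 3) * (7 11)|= 2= |(1 3)(7 11)|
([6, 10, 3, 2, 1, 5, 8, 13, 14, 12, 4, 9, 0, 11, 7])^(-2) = (0 9 13 14 6 12 11 7 8)(1 10 4)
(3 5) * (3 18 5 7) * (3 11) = (3 7 11)(5 18) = [0, 1, 2, 7, 4, 18, 6, 11, 8, 9, 10, 3, 12, 13, 14, 15, 16, 17, 5]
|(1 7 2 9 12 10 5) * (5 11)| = 8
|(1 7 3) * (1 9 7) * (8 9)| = |(3 8 9 7)| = 4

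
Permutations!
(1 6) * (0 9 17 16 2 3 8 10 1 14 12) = (0 9 17 16 2 3 8 10 1 6 14 12) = [9, 6, 3, 8, 4, 5, 14, 7, 10, 17, 1, 11, 0, 13, 12, 15, 2, 16]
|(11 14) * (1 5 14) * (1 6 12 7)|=|(1 5 14 11 6 12 7)|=7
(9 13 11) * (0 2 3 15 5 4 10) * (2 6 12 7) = (0 6 12 7 2 3 15 5 4 10)(9 13 11) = [6, 1, 3, 15, 10, 4, 12, 2, 8, 13, 0, 9, 7, 11, 14, 5]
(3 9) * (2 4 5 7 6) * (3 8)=[0, 1, 4, 9, 5, 7, 2, 6, 3, 8]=(2 4 5 7 6)(3 9 8)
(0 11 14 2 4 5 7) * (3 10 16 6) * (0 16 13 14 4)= (0 11 4 5 7 16 6 3 10 13 14 2)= [11, 1, 0, 10, 5, 7, 3, 16, 8, 9, 13, 4, 12, 14, 2, 15, 6]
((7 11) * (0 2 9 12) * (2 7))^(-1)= (0 12 9 2 11 7)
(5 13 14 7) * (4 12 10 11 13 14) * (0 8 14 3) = (0 8 14 7 5 3)(4 12 10 11 13) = [8, 1, 2, 0, 12, 3, 6, 5, 14, 9, 11, 13, 10, 4, 7]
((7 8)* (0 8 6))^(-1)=((0 8 7 6))^(-1)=(0 6 7 8)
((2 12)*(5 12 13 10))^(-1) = (2 12 5 10 13)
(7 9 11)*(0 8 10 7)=[8, 1, 2, 3, 4, 5, 6, 9, 10, 11, 7, 0]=(0 8 10 7 9 11)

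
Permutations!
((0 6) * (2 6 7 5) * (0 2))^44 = ((0 7 5)(2 6))^44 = (0 5 7)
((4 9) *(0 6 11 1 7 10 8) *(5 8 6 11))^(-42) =((0 11 1 7 10 6 5 8)(4 9))^(-42) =(0 5 10 1)(6 7 11 8)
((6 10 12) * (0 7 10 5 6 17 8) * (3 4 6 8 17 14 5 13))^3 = ((17)(0 7 10 12 14 5 8)(3 4 6 13))^3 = (17)(0 12 8 10 5 7 14)(3 13 6 4)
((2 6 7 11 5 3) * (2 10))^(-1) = (2 10 3 5 11 7 6)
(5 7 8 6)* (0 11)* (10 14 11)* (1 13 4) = (0 10 14 11)(1 13 4)(5 7 8 6) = [10, 13, 2, 3, 1, 7, 5, 8, 6, 9, 14, 0, 12, 4, 11]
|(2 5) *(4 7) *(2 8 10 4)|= 6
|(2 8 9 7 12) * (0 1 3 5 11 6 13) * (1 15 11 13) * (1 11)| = 30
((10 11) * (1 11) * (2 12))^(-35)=(1 11 10)(2 12)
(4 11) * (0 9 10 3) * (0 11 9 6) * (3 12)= (0 6)(3 11 4 9 10 12)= [6, 1, 2, 11, 9, 5, 0, 7, 8, 10, 12, 4, 3]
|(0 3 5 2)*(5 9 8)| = |(0 3 9 8 5 2)| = 6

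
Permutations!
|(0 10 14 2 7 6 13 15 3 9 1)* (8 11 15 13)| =12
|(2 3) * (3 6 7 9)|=|(2 6 7 9 3)|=5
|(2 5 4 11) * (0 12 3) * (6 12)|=|(0 6 12 3)(2 5 4 11)|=4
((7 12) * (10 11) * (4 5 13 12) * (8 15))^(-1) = (4 7 12 13 5)(8 15)(10 11) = ((4 5 13 12 7)(8 15)(10 11))^(-1)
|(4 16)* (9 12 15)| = |(4 16)(9 12 15)| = 6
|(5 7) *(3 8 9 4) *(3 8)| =6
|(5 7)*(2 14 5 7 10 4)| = 5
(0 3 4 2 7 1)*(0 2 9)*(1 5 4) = (0 3 1 2 7 5 4 9) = [3, 2, 7, 1, 9, 4, 6, 5, 8, 0]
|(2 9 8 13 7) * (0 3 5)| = 15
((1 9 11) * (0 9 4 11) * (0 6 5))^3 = (11)(0 5 6 9)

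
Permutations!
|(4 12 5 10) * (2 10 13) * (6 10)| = |(2 6 10 4 12 5 13)| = 7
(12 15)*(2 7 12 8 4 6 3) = [0, 1, 7, 2, 6, 5, 3, 12, 4, 9, 10, 11, 15, 13, 14, 8] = (2 7 12 15 8 4 6 3)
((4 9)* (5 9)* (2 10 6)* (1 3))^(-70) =((1 3)(2 10 6)(4 5 9))^(-70) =(2 6 10)(4 9 5)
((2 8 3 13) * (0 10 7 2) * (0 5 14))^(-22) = (0 3 10 13 7 5 2 14 8)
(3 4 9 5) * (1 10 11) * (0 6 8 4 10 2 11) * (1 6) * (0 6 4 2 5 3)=(0 1 5)(2 11 4 9 3 10 6 8)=[1, 5, 11, 10, 9, 0, 8, 7, 2, 3, 6, 4]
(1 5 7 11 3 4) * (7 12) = (1 5 12 7 11 3 4) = [0, 5, 2, 4, 1, 12, 6, 11, 8, 9, 10, 3, 7]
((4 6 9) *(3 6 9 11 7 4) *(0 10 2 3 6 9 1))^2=((0 10 2 3 9 6 11 7 4 1))^2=(0 2 9 11 4)(1 10 3 6 7)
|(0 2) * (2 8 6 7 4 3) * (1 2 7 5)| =6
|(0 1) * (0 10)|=3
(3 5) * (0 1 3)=[1, 3, 2, 5, 4, 0]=(0 1 3 5)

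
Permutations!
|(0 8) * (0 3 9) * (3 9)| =3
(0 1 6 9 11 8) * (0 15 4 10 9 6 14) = (0 1 14)(4 10 9 11 8 15) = [1, 14, 2, 3, 10, 5, 6, 7, 15, 11, 9, 8, 12, 13, 0, 4]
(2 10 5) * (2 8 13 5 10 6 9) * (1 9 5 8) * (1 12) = (1 9 2 6 5 12)(8 13) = [0, 9, 6, 3, 4, 12, 5, 7, 13, 2, 10, 11, 1, 8]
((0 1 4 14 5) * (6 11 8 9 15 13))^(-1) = (0 5 14 4 1)(6 13 15 9 8 11)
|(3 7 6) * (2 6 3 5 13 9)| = |(2 6 5 13 9)(3 7)| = 10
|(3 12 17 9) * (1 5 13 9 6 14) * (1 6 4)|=|(1 5 13 9 3 12 17 4)(6 14)|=8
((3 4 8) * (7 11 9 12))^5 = (3 8 4)(7 11 9 12)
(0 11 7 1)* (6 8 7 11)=(11)(0 6 8 7 1)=[6, 0, 2, 3, 4, 5, 8, 1, 7, 9, 10, 11]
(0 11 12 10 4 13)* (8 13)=(0 11 12 10 4 8 13)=[11, 1, 2, 3, 8, 5, 6, 7, 13, 9, 4, 12, 10, 0]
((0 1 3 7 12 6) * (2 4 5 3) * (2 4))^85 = (0 7 4 6 3 1 12 5)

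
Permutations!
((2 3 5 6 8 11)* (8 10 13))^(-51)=((2 3 5 6 10 13 8 11))^(-51)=(2 13 5 11 10 3 8 6)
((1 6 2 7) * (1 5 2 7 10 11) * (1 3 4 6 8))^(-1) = ((1 8)(2 10 11 3 4 6 7 5))^(-1) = (1 8)(2 5 7 6 4 3 11 10)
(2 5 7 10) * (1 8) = (1 8)(2 5 7 10) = [0, 8, 5, 3, 4, 7, 6, 10, 1, 9, 2]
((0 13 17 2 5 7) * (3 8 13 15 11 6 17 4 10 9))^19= ((0 15 11 6 17 2 5 7)(3 8 13 4 10 9))^19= (0 6 5 15 17 7 11 2)(3 8 13 4 10 9)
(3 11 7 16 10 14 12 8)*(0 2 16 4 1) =(0 2 16 10 14 12 8 3 11 7 4 1) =[2, 0, 16, 11, 1, 5, 6, 4, 3, 9, 14, 7, 8, 13, 12, 15, 10]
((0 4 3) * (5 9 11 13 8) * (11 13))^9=((0 4 3)(5 9 13 8))^9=(5 9 13 8)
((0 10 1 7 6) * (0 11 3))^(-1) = (0 3 11 6 7 1 10)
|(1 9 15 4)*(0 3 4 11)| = 7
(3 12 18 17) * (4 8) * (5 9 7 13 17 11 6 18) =(3 12 5 9 7 13 17)(4 8)(6 18 11) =[0, 1, 2, 12, 8, 9, 18, 13, 4, 7, 10, 6, 5, 17, 14, 15, 16, 3, 11]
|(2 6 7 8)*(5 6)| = |(2 5 6 7 8)| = 5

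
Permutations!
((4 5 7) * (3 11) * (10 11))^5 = (3 11 10)(4 7 5)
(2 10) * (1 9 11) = (1 9 11)(2 10) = [0, 9, 10, 3, 4, 5, 6, 7, 8, 11, 2, 1]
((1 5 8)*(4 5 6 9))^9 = ((1 6 9 4 5 8))^9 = (1 4)(5 6)(8 9)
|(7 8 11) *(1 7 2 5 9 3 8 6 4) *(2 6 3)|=21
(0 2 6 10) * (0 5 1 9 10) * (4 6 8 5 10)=[2, 9, 8, 3, 6, 1, 0, 7, 5, 4, 10]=(10)(0 2 8 5 1 9 4 6)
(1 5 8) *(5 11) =[0, 11, 2, 3, 4, 8, 6, 7, 1, 9, 10, 5] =(1 11 5 8)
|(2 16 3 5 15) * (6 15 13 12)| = |(2 16 3 5 13 12 6 15)| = 8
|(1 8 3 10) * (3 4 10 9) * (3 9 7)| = 4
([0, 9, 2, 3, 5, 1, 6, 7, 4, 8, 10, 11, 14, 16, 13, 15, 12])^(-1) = (1 5 4 8 9)(12 16 13 14)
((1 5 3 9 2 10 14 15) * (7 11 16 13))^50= ((1 5 3 9 2 10 14 15)(7 11 16 13))^50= (1 3 2 14)(5 9 10 15)(7 16)(11 13)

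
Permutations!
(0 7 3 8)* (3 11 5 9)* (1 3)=(0 7 11 5 9 1 3 8)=[7, 3, 2, 8, 4, 9, 6, 11, 0, 1, 10, 5]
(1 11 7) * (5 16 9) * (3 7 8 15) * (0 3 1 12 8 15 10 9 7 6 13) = (0 3 6 13)(1 11 15)(5 16 7 12 8 10 9) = [3, 11, 2, 6, 4, 16, 13, 12, 10, 5, 9, 15, 8, 0, 14, 1, 7]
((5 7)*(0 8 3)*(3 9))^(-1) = (0 3 9 8)(5 7)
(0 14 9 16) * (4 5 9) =(0 14 4 5 9 16) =[14, 1, 2, 3, 5, 9, 6, 7, 8, 16, 10, 11, 12, 13, 4, 15, 0]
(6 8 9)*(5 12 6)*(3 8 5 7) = (3 8 9 7)(5 12 6) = [0, 1, 2, 8, 4, 12, 5, 3, 9, 7, 10, 11, 6]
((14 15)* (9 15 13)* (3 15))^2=((3 15 14 13 9))^2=(3 14 9 15 13)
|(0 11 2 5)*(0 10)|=5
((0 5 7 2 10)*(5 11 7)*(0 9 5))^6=(0 5 9 10 2 7 11)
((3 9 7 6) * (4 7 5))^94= (3 7 5)(4 9 6)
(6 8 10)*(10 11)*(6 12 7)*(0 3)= (0 3)(6 8 11 10 12 7)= [3, 1, 2, 0, 4, 5, 8, 6, 11, 9, 12, 10, 7]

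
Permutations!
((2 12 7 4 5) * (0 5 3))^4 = (0 7 5 4 2 3 12)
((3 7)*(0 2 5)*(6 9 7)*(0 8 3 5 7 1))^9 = (9)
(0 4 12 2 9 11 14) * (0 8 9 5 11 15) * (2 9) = [4, 1, 5, 3, 12, 11, 6, 7, 2, 15, 10, 14, 9, 13, 8, 0] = (0 4 12 9 15)(2 5 11 14 8)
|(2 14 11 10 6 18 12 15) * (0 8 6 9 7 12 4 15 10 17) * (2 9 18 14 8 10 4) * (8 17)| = |(0 10 18 2 17)(4 15 9 7 12)(6 14 11 8)| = 20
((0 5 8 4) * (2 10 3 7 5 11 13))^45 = ((0 11 13 2 10 3 7 5 8 4))^45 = (0 3)(2 8)(4 10)(5 13)(7 11)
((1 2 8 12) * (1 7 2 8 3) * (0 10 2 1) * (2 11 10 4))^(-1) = ((0 4 2 3)(1 8 12 7)(10 11))^(-1) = (0 3 2 4)(1 7 12 8)(10 11)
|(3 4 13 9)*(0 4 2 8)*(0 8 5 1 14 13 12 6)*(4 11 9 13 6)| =|(0 11 9 3 2 5 1 14 6)(4 12)| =18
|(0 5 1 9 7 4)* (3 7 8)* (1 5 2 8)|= |(0 2 8 3 7 4)(1 9)|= 6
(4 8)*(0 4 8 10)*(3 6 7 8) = [4, 1, 2, 6, 10, 5, 7, 8, 3, 9, 0] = (0 4 10)(3 6 7 8)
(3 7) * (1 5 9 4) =(1 5 9 4)(3 7) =[0, 5, 2, 7, 1, 9, 6, 3, 8, 4]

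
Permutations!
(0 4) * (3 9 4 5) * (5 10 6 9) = (0 10 6 9 4)(3 5) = [10, 1, 2, 5, 0, 3, 9, 7, 8, 4, 6]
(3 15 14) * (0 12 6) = (0 12 6)(3 15 14) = [12, 1, 2, 15, 4, 5, 0, 7, 8, 9, 10, 11, 6, 13, 3, 14]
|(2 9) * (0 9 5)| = 4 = |(0 9 2 5)|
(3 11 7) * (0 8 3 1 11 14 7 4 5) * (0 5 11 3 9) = (0 8 9)(1 3 14 7)(4 11) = [8, 3, 2, 14, 11, 5, 6, 1, 9, 0, 10, 4, 12, 13, 7]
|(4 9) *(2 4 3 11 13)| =|(2 4 9 3 11 13)| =6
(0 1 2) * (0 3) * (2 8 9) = (0 1 8 9 2 3) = [1, 8, 3, 0, 4, 5, 6, 7, 9, 2]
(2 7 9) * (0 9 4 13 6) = (0 9 2 7 4 13 6) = [9, 1, 7, 3, 13, 5, 0, 4, 8, 2, 10, 11, 12, 6]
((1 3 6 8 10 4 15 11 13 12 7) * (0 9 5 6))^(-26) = (0 5 8 4 11 12 1)(3 9 6 10 15 13 7)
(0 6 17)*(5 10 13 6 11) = [11, 1, 2, 3, 4, 10, 17, 7, 8, 9, 13, 5, 12, 6, 14, 15, 16, 0] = (0 11 5 10 13 6 17)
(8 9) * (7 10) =(7 10)(8 9) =[0, 1, 2, 3, 4, 5, 6, 10, 9, 8, 7]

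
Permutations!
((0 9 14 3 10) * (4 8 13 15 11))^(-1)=(0 10 3 14 9)(4 11 15 13 8)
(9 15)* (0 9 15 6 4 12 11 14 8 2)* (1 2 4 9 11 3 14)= (15)(0 11 1 2)(3 14 8 4 12)(6 9)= [11, 2, 0, 14, 12, 5, 9, 7, 4, 6, 10, 1, 3, 13, 8, 15]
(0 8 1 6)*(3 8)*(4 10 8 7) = (0 3 7 4 10 8 1 6) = [3, 6, 2, 7, 10, 5, 0, 4, 1, 9, 8]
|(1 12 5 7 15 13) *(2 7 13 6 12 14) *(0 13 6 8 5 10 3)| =|(0 13 1 14 2 7 15 8 5 6 12 10 3)| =13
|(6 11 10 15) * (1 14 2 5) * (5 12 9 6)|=10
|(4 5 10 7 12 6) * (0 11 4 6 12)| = |(12)(0 11 4 5 10 7)| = 6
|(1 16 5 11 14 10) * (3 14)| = 7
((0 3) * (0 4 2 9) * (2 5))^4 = (0 2 4)(3 9 5)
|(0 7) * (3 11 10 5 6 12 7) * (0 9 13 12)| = 12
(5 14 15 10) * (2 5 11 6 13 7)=(2 5 14 15 10 11 6 13 7)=[0, 1, 5, 3, 4, 14, 13, 2, 8, 9, 11, 6, 12, 7, 15, 10]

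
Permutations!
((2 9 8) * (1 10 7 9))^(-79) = (1 2 8 9 7 10)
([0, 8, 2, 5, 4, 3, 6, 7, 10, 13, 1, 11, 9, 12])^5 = [0, 10, 2, 5, 4, 3, 6, 7, 1, 12, 8, 11, 13, 9]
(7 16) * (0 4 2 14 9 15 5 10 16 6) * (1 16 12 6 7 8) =(0 4 2 14 9 15 5 10 12 6)(1 16 8) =[4, 16, 14, 3, 2, 10, 0, 7, 1, 15, 12, 11, 6, 13, 9, 5, 8]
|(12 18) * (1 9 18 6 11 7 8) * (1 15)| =9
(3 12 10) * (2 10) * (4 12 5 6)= [0, 1, 10, 5, 12, 6, 4, 7, 8, 9, 3, 11, 2]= (2 10 3 5 6 4 12)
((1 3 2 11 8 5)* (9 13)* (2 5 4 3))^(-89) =((1 2 11 8 4 3 5)(9 13))^(-89) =(1 11 4 5 2 8 3)(9 13)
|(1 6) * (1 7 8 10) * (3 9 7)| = |(1 6 3 9 7 8 10)| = 7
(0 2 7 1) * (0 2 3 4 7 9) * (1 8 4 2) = [3, 1, 9, 2, 7, 5, 6, 8, 4, 0] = (0 3 2 9)(4 7 8)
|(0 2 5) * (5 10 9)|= |(0 2 10 9 5)|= 5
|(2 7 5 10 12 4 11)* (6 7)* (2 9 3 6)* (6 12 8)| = 5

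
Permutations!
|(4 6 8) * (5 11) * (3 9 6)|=|(3 9 6 8 4)(5 11)|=10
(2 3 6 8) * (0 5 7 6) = [5, 1, 3, 0, 4, 7, 8, 6, 2] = (0 5 7 6 8 2 3)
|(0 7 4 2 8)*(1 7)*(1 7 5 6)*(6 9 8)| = |(0 7 4 2 6 1 5 9 8)| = 9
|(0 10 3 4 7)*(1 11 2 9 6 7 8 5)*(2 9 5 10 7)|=12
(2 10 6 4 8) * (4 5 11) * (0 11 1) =(0 11 4 8 2 10 6 5 1) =[11, 0, 10, 3, 8, 1, 5, 7, 2, 9, 6, 4]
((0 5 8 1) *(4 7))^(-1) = (0 1 8 5)(4 7)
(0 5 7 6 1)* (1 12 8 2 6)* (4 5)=(0 4 5 7 1)(2 6 12 8)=[4, 0, 6, 3, 5, 7, 12, 1, 2, 9, 10, 11, 8]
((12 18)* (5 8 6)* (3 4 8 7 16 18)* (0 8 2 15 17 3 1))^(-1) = ((0 8 6 5 7 16 18 12 1)(2 15 17 3 4))^(-1) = (0 1 12 18 16 7 5 6 8)(2 4 3 17 15)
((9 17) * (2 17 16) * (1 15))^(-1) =(1 15)(2 16 9 17)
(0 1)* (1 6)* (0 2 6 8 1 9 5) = [8, 2, 6, 3, 4, 0, 9, 7, 1, 5] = (0 8 1 2 6 9 5)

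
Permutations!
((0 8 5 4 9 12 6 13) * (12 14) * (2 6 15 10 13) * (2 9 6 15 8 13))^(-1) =((0 13)(2 15 10)(4 6 9 14 12 8 5))^(-1) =(0 13)(2 10 15)(4 5 8 12 14 9 6)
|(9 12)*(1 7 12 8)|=5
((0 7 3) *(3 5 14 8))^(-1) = ((0 7 5 14 8 3))^(-1) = (0 3 8 14 5 7)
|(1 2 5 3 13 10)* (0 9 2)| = 8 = |(0 9 2 5 3 13 10 1)|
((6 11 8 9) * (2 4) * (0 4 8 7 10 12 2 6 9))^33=((0 4 6 11 7 10 12 2 8))^33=(0 12 11)(2 7 4)(6 8 10)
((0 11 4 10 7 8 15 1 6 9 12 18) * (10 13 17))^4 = ((0 11 4 13 17 10 7 8 15 1 6 9 12 18))^4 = (0 17 15 12 4 7 6)(1 18 13 8 9 11 10)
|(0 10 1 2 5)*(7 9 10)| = |(0 7 9 10 1 2 5)| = 7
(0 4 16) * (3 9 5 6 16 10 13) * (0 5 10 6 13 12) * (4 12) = (0 12)(3 9 10 4 6 16 5 13) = [12, 1, 2, 9, 6, 13, 16, 7, 8, 10, 4, 11, 0, 3, 14, 15, 5]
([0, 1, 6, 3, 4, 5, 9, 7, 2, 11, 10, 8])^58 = [0, 1, 11, 3, 4, 5, 8, 7, 9, 2, 10, 6]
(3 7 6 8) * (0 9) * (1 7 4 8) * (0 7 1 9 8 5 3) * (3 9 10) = (0 8)(3 4 5 9 7 6 10) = [8, 1, 2, 4, 5, 9, 10, 6, 0, 7, 3]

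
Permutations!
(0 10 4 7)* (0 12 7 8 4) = (0 10)(4 8)(7 12) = [10, 1, 2, 3, 8, 5, 6, 12, 4, 9, 0, 11, 7]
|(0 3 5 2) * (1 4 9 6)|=4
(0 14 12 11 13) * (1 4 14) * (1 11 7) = (0 11 13)(1 4 14 12 7) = [11, 4, 2, 3, 14, 5, 6, 1, 8, 9, 10, 13, 7, 0, 12]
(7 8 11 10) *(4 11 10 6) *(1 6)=(1 6 4 11)(7 8 10)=[0, 6, 2, 3, 11, 5, 4, 8, 10, 9, 7, 1]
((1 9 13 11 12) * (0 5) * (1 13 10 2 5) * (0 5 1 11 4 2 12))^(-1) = ((0 11)(1 9 10 12 13 4 2))^(-1) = (0 11)(1 2 4 13 12 10 9)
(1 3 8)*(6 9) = [0, 3, 2, 8, 4, 5, 9, 7, 1, 6] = (1 3 8)(6 9)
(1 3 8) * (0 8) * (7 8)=(0 7 8 1 3)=[7, 3, 2, 0, 4, 5, 6, 8, 1]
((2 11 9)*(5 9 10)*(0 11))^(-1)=((0 11 10 5 9 2))^(-1)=(0 2 9 5 10 11)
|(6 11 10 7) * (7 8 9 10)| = |(6 11 7)(8 9 10)| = 3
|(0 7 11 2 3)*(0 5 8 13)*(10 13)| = 9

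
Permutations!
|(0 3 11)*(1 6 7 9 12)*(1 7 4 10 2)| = 15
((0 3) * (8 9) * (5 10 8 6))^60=(10)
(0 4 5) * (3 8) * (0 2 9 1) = (0 4 5 2 9 1)(3 8) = [4, 0, 9, 8, 5, 2, 6, 7, 3, 1]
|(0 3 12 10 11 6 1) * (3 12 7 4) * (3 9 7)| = 6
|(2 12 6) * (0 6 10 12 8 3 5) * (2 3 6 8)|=10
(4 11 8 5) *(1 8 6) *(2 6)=(1 8 5 4 11 2 6)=[0, 8, 6, 3, 11, 4, 1, 7, 5, 9, 10, 2]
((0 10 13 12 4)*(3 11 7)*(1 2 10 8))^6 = (0 12 10 1)(2 8 4 13)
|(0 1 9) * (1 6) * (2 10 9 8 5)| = |(0 6 1 8 5 2 10 9)| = 8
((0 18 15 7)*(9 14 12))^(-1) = (0 7 15 18)(9 12 14)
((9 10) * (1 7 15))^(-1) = (1 15 7)(9 10) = ((1 7 15)(9 10))^(-1)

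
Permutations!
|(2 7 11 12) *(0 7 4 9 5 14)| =|(0 7 11 12 2 4 9 5 14)| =9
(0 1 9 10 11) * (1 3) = (0 3 1 9 10 11) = [3, 9, 2, 1, 4, 5, 6, 7, 8, 10, 11, 0]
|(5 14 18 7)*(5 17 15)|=6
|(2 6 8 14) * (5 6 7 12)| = |(2 7 12 5 6 8 14)| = 7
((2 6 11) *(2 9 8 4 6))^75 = (11)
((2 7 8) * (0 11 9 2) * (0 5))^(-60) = (0 2 5 9 8 11 7)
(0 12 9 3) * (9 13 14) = [12, 1, 2, 0, 4, 5, 6, 7, 8, 3, 10, 11, 13, 14, 9] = (0 12 13 14 9 3)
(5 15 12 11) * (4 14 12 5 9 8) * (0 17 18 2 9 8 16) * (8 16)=(0 17 18 2 9 8 4 14 12 11 16)(5 15)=[17, 1, 9, 3, 14, 15, 6, 7, 4, 8, 10, 16, 11, 13, 12, 5, 0, 18, 2]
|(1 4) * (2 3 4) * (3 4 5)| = |(1 2 4)(3 5)| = 6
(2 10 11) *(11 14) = (2 10 14 11) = [0, 1, 10, 3, 4, 5, 6, 7, 8, 9, 14, 2, 12, 13, 11]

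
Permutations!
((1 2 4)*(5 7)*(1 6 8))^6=(1 2 4 6 8)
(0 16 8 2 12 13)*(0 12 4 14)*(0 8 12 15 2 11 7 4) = (0 16 12 13 15 2)(4 14 8 11 7) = [16, 1, 0, 3, 14, 5, 6, 4, 11, 9, 10, 7, 13, 15, 8, 2, 12]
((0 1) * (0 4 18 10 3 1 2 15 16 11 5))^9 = (0 16)(1 3 10 18 4)(2 11)(5 15)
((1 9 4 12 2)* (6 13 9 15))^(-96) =(15)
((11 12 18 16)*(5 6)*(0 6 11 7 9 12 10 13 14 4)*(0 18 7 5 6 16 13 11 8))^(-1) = (0 8 5 16)(4 14 13 18)(7 12 9)(10 11)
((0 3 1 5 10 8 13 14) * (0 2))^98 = (0 2 14 13 8 10 5 1 3)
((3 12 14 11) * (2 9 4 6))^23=((2 9 4 6)(3 12 14 11))^23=(2 6 4 9)(3 11 14 12)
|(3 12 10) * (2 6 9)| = |(2 6 9)(3 12 10)| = 3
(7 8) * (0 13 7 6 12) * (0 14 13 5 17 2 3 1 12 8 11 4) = [5, 12, 3, 1, 0, 17, 8, 11, 6, 9, 10, 4, 14, 7, 13, 15, 16, 2] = (0 5 17 2 3 1 12 14 13 7 11 4)(6 8)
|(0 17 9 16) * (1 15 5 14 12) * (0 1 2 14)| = |(0 17 9 16 1 15 5)(2 14 12)| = 21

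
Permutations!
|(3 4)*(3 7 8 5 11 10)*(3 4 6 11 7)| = |(3 6 11 10 4)(5 7 8)| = 15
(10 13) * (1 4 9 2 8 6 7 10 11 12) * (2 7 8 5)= [0, 4, 5, 3, 9, 2, 8, 10, 6, 7, 13, 12, 1, 11]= (1 4 9 7 10 13 11 12)(2 5)(6 8)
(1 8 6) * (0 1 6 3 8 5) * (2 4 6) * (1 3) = (0 3 8 1 5)(2 4 6) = [3, 5, 4, 8, 6, 0, 2, 7, 1]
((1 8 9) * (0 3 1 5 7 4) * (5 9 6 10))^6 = (0 5 8)(1 4 10)(3 7 6)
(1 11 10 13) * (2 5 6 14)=[0, 11, 5, 3, 4, 6, 14, 7, 8, 9, 13, 10, 12, 1, 2]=(1 11 10 13)(2 5 6 14)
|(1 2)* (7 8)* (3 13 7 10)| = 10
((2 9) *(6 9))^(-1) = (2 9 6)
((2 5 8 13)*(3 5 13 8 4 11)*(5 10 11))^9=((2 13)(3 10 11)(4 5))^9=(2 13)(4 5)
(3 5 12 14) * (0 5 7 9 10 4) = [5, 1, 2, 7, 0, 12, 6, 9, 8, 10, 4, 11, 14, 13, 3] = (0 5 12 14 3 7 9 10 4)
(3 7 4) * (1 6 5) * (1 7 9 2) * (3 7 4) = (1 6 5 4 7 3 9 2) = [0, 6, 1, 9, 7, 4, 5, 3, 8, 2]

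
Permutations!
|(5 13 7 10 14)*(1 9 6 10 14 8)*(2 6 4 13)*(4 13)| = |(1 9 13 7 14 5 2 6 10 8)| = 10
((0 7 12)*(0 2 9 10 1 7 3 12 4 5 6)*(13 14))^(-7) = (0 9 4 3 10 5 12 1 6 2 7)(13 14)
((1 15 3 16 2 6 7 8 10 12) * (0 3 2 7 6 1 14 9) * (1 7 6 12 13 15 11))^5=(0 14 6 3 9 12 16)(1 11)(2 15 13 10 8 7)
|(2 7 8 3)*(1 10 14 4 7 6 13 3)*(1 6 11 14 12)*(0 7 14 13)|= 12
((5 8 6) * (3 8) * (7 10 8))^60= ((3 7 10 8 6 5))^60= (10)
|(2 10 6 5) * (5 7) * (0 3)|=10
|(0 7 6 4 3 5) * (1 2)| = |(0 7 6 4 3 5)(1 2)| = 6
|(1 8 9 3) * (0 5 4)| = 12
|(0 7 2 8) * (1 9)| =4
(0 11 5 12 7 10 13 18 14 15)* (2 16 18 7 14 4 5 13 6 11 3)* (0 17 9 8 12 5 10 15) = (0 3 2 16 18 4 10 6 11 13 7 15 17 9 8 12 14) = [3, 1, 16, 2, 10, 5, 11, 15, 12, 8, 6, 13, 14, 7, 0, 17, 18, 9, 4]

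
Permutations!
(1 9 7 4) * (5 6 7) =(1 9 5 6 7 4) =[0, 9, 2, 3, 1, 6, 7, 4, 8, 5]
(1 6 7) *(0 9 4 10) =(0 9 4 10)(1 6 7) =[9, 6, 2, 3, 10, 5, 7, 1, 8, 4, 0]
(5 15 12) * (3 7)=(3 7)(5 15 12)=[0, 1, 2, 7, 4, 15, 6, 3, 8, 9, 10, 11, 5, 13, 14, 12]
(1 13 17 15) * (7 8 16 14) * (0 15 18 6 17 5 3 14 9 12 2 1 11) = (0 15 11)(1 13 5 3 14 7 8 16 9 12 2)(6 17 18) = [15, 13, 1, 14, 4, 3, 17, 8, 16, 12, 10, 0, 2, 5, 7, 11, 9, 18, 6]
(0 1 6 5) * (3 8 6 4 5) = (0 1 4 5)(3 8 6) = [1, 4, 2, 8, 5, 0, 3, 7, 6]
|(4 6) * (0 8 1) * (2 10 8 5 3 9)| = |(0 5 3 9 2 10 8 1)(4 6)| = 8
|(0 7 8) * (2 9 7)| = |(0 2 9 7 8)| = 5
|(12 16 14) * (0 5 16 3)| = |(0 5 16 14 12 3)| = 6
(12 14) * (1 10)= (1 10)(12 14)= [0, 10, 2, 3, 4, 5, 6, 7, 8, 9, 1, 11, 14, 13, 12]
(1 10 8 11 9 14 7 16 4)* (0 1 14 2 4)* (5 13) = (0 1 10 8 11 9 2 4 14 7 16)(5 13) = [1, 10, 4, 3, 14, 13, 6, 16, 11, 2, 8, 9, 12, 5, 7, 15, 0]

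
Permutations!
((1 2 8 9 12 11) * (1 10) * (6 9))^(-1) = ((1 2 8 6 9 12 11 10))^(-1) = (1 10 11 12 9 6 8 2)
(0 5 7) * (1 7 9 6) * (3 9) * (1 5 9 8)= [9, 7, 2, 8, 4, 3, 5, 0, 1, 6]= (0 9 6 5 3 8 1 7)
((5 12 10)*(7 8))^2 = ((5 12 10)(7 8))^2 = (5 10 12)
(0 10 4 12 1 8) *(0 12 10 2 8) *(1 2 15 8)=(0 15 8 12 2 1)(4 10)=[15, 0, 1, 3, 10, 5, 6, 7, 12, 9, 4, 11, 2, 13, 14, 8]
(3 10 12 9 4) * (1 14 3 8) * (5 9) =(1 14 3 10 12 5 9 4 8) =[0, 14, 2, 10, 8, 9, 6, 7, 1, 4, 12, 11, 5, 13, 3]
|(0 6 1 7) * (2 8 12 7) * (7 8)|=|(0 6 1 2 7)(8 12)|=10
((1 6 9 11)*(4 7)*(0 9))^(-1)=((0 9 11 1 6)(4 7))^(-1)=(0 6 1 11 9)(4 7)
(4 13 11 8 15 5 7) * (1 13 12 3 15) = (1 13 11 8)(3 15 5 7 4 12) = [0, 13, 2, 15, 12, 7, 6, 4, 1, 9, 10, 8, 3, 11, 14, 5]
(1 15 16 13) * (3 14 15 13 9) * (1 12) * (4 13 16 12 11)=(1 16 9 3 14 15 12)(4 13 11)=[0, 16, 2, 14, 13, 5, 6, 7, 8, 3, 10, 4, 1, 11, 15, 12, 9]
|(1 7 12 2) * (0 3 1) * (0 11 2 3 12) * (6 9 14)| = |(0 12 3 1 7)(2 11)(6 9 14)| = 30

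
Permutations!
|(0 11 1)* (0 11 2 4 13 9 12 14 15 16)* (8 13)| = 10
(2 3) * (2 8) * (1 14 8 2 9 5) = (1 14 8 9 5)(2 3) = [0, 14, 3, 2, 4, 1, 6, 7, 9, 5, 10, 11, 12, 13, 8]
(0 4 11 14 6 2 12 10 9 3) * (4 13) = (0 13 4 11 14 6 2 12 10 9 3) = [13, 1, 12, 0, 11, 5, 2, 7, 8, 3, 9, 14, 10, 4, 6]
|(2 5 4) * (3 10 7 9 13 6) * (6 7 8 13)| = 21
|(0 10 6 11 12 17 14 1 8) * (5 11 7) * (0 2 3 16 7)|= 33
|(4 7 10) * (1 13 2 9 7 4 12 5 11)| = |(1 13 2 9 7 10 12 5 11)| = 9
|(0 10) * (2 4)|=2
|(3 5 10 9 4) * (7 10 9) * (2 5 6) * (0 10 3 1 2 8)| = |(0 10 7 3 6 8)(1 2 5 9 4)| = 30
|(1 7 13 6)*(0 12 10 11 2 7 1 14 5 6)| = |(0 12 10 11 2 7 13)(5 6 14)| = 21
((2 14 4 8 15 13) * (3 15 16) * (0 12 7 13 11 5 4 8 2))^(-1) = ((0 12 7 13)(2 14 8 16 3 15 11 5 4))^(-1) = (0 13 7 12)(2 4 5 11 15 3 16 8 14)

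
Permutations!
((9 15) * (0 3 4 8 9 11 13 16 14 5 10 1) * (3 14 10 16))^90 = (16)(3 13 11 15 9 8 4) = ((0 14 5 16 10 1)(3 4 8 9 15 11 13))^90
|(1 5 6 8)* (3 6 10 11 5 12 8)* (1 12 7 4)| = |(1 7 4)(3 6)(5 10 11)(8 12)| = 6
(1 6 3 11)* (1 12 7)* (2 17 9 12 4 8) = (1 6 3 11 4 8 2 17 9 12 7) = [0, 6, 17, 11, 8, 5, 3, 1, 2, 12, 10, 4, 7, 13, 14, 15, 16, 9]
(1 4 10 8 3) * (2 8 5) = (1 4 10 5 2 8 3) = [0, 4, 8, 1, 10, 2, 6, 7, 3, 9, 5]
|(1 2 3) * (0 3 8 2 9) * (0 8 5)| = 7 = |(0 3 1 9 8 2 5)|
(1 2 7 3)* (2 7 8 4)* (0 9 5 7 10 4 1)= [9, 10, 8, 0, 2, 7, 6, 3, 1, 5, 4]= (0 9 5 7 3)(1 10 4 2 8)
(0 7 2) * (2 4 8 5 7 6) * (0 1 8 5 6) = (1 8 6 2)(4 5 7) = [0, 8, 1, 3, 5, 7, 2, 4, 6]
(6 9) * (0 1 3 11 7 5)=[1, 3, 2, 11, 4, 0, 9, 5, 8, 6, 10, 7]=(0 1 3 11 7 5)(6 9)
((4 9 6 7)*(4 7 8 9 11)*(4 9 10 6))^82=((4 11 9)(6 8 10))^82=(4 11 9)(6 8 10)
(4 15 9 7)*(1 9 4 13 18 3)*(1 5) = [0, 9, 2, 5, 15, 1, 6, 13, 8, 7, 10, 11, 12, 18, 14, 4, 16, 17, 3] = (1 9 7 13 18 3 5)(4 15)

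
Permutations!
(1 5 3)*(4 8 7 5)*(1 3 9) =(1 4 8 7 5 9) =[0, 4, 2, 3, 8, 9, 6, 5, 7, 1]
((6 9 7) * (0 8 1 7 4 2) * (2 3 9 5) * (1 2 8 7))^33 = (9)(0 5)(2 6)(7 8) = ((0 7 6 5 8 2)(3 9 4))^33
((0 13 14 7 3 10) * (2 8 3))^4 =(0 2)(3 14)(7 10)(8 13)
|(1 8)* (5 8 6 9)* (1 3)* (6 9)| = |(1 9 5 8 3)| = 5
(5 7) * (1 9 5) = (1 9 5 7) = [0, 9, 2, 3, 4, 7, 6, 1, 8, 5]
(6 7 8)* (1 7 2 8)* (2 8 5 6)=(1 7)(2 5 6 8)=[0, 7, 5, 3, 4, 6, 8, 1, 2]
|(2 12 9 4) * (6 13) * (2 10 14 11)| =14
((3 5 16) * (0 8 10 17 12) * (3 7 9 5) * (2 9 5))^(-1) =((0 8 10 17 12)(2 9)(5 16 7))^(-1) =(0 12 17 10 8)(2 9)(5 7 16)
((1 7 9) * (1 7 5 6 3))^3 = ((1 5 6 3)(7 9))^3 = (1 3 6 5)(7 9)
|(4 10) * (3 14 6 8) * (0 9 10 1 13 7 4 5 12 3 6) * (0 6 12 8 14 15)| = 8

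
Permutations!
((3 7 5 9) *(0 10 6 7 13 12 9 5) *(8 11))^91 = (0 7 6 10)(3 9 12 13)(8 11)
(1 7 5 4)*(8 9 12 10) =[0, 7, 2, 3, 1, 4, 6, 5, 9, 12, 8, 11, 10] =(1 7 5 4)(8 9 12 10)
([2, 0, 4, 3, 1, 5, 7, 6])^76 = [0, 1, 2, 3, 4, 5, 6, 7]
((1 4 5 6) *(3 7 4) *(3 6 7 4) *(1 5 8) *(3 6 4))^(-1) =(1 8 4)(5 6 7)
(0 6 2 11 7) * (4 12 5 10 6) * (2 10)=(0 4 12 5 2 11 7)(6 10)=[4, 1, 11, 3, 12, 2, 10, 0, 8, 9, 6, 7, 5]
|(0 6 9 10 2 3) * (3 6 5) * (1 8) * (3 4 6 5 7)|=|(0 7 3)(1 8)(2 5 4 6 9 10)|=6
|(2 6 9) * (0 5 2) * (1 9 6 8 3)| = |(0 5 2 8 3 1 9)| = 7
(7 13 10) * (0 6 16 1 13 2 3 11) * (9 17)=(0 6 16 1 13 10 7 2 3 11)(9 17)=[6, 13, 3, 11, 4, 5, 16, 2, 8, 17, 7, 0, 12, 10, 14, 15, 1, 9]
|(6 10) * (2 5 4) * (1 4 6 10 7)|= |(10)(1 4 2 5 6 7)|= 6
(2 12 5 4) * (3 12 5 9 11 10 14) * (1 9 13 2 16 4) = (1 9 11 10 14 3 12 13 2 5)(4 16) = [0, 9, 5, 12, 16, 1, 6, 7, 8, 11, 14, 10, 13, 2, 3, 15, 4]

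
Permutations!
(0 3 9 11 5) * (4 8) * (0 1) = (0 3 9 11 5 1)(4 8) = [3, 0, 2, 9, 8, 1, 6, 7, 4, 11, 10, 5]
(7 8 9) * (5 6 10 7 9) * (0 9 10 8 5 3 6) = (0 9 10 7 5)(3 6 8) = [9, 1, 2, 6, 4, 0, 8, 5, 3, 10, 7]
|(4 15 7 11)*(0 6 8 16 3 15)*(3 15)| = |(0 6 8 16 15 7 11 4)| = 8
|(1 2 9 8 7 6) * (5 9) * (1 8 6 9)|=12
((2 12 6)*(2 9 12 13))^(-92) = (13)(6 9 12) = ((2 13)(6 9 12))^(-92)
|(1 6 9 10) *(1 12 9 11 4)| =12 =|(1 6 11 4)(9 10 12)|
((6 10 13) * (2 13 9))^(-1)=(2 9 10 6 13)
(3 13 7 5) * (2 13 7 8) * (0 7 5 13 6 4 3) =[7, 1, 6, 5, 3, 0, 4, 13, 2, 9, 10, 11, 12, 8] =(0 7 13 8 2 6 4 3 5)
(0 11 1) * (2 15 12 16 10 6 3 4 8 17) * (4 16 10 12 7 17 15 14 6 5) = (0 11 1)(2 14 6 3 16 12 10 5 4 8 15 7 17) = [11, 0, 14, 16, 8, 4, 3, 17, 15, 9, 5, 1, 10, 13, 6, 7, 12, 2]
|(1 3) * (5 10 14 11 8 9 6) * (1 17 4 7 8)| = |(1 3 17 4 7 8 9 6 5 10 14 11)| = 12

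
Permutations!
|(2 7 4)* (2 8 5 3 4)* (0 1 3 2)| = 8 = |(0 1 3 4 8 5 2 7)|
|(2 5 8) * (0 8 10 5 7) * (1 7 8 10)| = 10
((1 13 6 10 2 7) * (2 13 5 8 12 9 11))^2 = (1 8 9 2)(5 12 11 7)(6 13 10)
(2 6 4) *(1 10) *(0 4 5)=[4, 10, 6, 3, 2, 0, 5, 7, 8, 9, 1]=(0 4 2 6 5)(1 10)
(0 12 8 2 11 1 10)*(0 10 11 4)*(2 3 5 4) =(0 12 8 3 5 4)(1 11) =[12, 11, 2, 5, 0, 4, 6, 7, 3, 9, 10, 1, 8]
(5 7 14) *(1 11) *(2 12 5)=(1 11)(2 12 5 7 14)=[0, 11, 12, 3, 4, 7, 6, 14, 8, 9, 10, 1, 5, 13, 2]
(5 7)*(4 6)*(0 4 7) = [4, 1, 2, 3, 6, 0, 7, 5] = (0 4 6 7 5)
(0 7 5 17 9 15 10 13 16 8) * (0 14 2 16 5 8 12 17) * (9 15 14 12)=[7, 1, 16, 3, 4, 0, 6, 8, 12, 14, 13, 11, 17, 5, 2, 10, 9, 15]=(0 7 8 12 17 15 10 13 5)(2 16 9 14)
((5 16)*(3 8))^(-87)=(3 8)(5 16)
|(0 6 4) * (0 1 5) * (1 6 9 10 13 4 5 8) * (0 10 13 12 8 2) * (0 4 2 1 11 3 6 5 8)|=8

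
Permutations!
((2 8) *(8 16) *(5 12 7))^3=(16)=((2 16 8)(5 12 7))^3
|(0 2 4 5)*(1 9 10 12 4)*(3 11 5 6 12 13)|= 9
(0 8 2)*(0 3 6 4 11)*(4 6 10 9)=(0 8 2 3 10 9 4 11)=[8, 1, 3, 10, 11, 5, 6, 7, 2, 4, 9, 0]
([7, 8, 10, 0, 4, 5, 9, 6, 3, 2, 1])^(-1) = (0 3 8 1 10 2 9 6 7)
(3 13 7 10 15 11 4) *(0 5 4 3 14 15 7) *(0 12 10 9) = [5, 1, 2, 13, 14, 4, 6, 9, 8, 0, 7, 3, 10, 12, 15, 11] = (0 5 4 14 15 11 3 13 12 10 7 9)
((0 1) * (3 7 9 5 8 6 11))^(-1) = (0 1)(3 11 6 8 5 9 7)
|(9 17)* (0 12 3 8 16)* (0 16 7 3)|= |(0 12)(3 8 7)(9 17)|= 6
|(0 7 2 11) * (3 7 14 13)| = 7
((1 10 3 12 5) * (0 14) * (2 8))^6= ((0 14)(1 10 3 12 5)(2 8))^6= (14)(1 10 3 12 5)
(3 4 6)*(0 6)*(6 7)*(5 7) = (0 5 7 6 3 4) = [5, 1, 2, 4, 0, 7, 3, 6]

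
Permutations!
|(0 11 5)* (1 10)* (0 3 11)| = |(1 10)(3 11 5)| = 6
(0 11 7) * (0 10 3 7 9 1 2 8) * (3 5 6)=[11, 2, 8, 7, 4, 6, 3, 10, 0, 1, 5, 9]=(0 11 9 1 2 8)(3 7 10 5 6)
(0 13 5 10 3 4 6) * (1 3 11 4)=[13, 3, 2, 1, 6, 10, 0, 7, 8, 9, 11, 4, 12, 5]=(0 13 5 10 11 4 6)(1 3)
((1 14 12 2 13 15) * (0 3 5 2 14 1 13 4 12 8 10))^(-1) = (0 10 8 14 12 4 2 5 3)(13 15)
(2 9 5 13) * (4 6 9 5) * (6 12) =(2 5 13)(4 12 6 9) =[0, 1, 5, 3, 12, 13, 9, 7, 8, 4, 10, 11, 6, 2]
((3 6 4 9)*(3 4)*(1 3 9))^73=((1 3 6 9 4))^73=(1 9 3 4 6)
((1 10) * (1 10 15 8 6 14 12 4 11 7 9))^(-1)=((1 15 8 6 14 12 4 11 7 9))^(-1)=(1 9 7 11 4 12 14 6 8 15)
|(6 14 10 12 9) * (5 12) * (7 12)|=7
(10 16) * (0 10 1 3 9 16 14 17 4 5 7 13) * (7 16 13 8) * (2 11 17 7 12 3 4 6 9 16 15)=[10, 4, 11, 16, 5, 15, 9, 8, 12, 13, 14, 17, 3, 0, 7, 2, 1, 6]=(0 10 14 7 8 12 3 16 1 4 5 15 2 11 17 6 9 13)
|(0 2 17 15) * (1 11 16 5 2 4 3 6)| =11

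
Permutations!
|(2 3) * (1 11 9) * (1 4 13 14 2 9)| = |(1 11)(2 3 9 4 13 14)| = 6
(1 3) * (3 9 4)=(1 9 4 3)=[0, 9, 2, 1, 3, 5, 6, 7, 8, 4]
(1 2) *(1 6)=[0, 2, 6, 3, 4, 5, 1]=(1 2 6)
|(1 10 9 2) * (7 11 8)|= 12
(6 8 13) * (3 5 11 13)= [0, 1, 2, 5, 4, 11, 8, 7, 3, 9, 10, 13, 12, 6]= (3 5 11 13 6 8)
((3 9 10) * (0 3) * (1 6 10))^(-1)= (0 10 6 1 9 3)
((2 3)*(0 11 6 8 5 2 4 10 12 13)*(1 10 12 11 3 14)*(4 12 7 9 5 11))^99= (0 13 12 3)(1 7 2 10 9 14 4 5)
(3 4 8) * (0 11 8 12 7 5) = [11, 1, 2, 4, 12, 0, 6, 5, 3, 9, 10, 8, 7] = (0 11 8 3 4 12 7 5)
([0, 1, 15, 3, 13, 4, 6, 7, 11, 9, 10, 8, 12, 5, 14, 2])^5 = [0, 1, 15, 3, 5, 13, 6, 7, 11, 9, 10, 8, 12, 4, 14, 2]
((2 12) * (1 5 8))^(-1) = (1 8 5)(2 12)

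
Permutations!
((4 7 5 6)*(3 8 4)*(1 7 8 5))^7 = (1 7)(3 5 6)(4 8)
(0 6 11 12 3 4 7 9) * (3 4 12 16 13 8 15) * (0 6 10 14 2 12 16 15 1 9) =(0 10 14 2 12 4 7)(1 9 6 11 15 3 16 13 8) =[10, 9, 12, 16, 7, 5, 11, 0, 1, 6, 14, 15, 4, 8, 2, 3, 13]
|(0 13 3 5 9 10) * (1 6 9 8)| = |(0 13 3 5 8 1 6 9 10)| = 9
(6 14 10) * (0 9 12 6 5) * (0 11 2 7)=(0 9 12 6 14 10 5 11 2 7)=[9, 1, 7, 3, 4, 11, 14, 0, 8, 12, 5, 2, 6, 13, 10]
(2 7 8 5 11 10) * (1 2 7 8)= (1 2 8 5 11 10 7)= [0, 2, 8, 3, 4, 11, 6, 1, 5, 9, 7, 10]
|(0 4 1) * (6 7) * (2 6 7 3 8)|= 12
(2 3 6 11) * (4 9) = (2 3 6 11)(4 9) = [0, 1, 3, 6, 9, 5, 11, 7, 8, 4, 10, 2]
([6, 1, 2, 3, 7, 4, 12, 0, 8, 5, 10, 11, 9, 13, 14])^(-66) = [5, 1, 2, 3, 12, 6, 4, 9, 8, 0, 10, 11, 7, 13, 14]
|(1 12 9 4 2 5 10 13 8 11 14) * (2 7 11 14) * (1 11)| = |(1 12 9 4 7)(2 5 10 13 8 14 11)| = 35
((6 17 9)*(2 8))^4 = (6 17 9)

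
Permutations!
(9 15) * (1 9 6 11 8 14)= (1 9 15 6 11 8 14)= [0, 9, 2, 3, 4, 5, 11, 7, 14, 15, 10, 8, 12, 13, 1, 6]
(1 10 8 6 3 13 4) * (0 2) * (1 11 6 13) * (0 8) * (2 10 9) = (0 10)(1 9 2 8 13 4 11 6 3) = [10, 9, 8, 1, 11, 5, 3, 7, 13, 2, 0, 6, 12, 4]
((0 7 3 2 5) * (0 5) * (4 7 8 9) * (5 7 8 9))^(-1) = (0 2 3 7 5 8 4 9)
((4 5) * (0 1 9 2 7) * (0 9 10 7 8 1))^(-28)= (1 7 2)(8 10 9)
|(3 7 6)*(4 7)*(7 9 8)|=6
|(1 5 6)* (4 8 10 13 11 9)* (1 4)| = 9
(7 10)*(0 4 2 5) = [4, 1, 5, 3, 2, 0, 6, 10, 8, 9, 7] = (0 4 2 5)(7 10)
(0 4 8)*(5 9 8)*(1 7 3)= (0 4 5 9 8)(1 7 3)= [4, 7, 2, 1, 5, 9, 6, 3, 0, 8]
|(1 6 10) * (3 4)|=|(1 6 10)(3 4)|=6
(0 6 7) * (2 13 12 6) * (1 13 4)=(0 2 4 1 13 12 6 7)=[2, 13, 4, 3, 1, 5, 7, 0, 8, 9, 10, 11, 6, 12]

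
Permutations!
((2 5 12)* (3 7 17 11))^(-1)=(2 12 5)(3 11 17 7)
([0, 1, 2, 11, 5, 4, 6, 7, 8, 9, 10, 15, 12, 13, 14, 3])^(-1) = [0, 1, 2, 15, 5, 4, 6, 7, 8, 9, 10, 3, 12, 13, 14, 11]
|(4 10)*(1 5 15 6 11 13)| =6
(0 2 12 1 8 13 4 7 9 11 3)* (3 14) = [2, 8, 12, 0, 7, 5, 6, 9, 13, 11, 10, 14, 1, 4, 3] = (0 2 12 1 8 13 4 7 9 11 14 3)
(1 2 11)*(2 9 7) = (1 9 7 2 11) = [0, 9, 11, 3, 4, 5, 6, 2, 8, 7, 10, 1]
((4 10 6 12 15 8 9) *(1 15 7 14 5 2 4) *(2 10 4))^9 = ((1 15 8 9)(5 10 6 12 7 14))^9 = (1 15 8 9)(5 12)(6 14)(7 10)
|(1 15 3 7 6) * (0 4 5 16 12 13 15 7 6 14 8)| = |(0 4 5 16 12 13 15 3 6 1 7 14 8)| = 13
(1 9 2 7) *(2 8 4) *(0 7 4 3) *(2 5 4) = (0 7 1 9 8 3)(4 5) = [7, 9, 2, 0, 5, 4, 6, 1, 3, 8]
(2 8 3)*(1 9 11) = (1 9 11)(2 8 3) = [0, 9, 8, 2, 4, 5, 6, 7, 3, 11, 10, 1]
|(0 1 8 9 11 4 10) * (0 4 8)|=6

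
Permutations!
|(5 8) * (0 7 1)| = |(0 7 1)(5 8)| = 6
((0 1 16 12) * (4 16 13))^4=((0 1 13 4 16 12))^4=(0 16 13)(1 12 4)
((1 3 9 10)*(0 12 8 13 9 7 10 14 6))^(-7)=(14)(1 3 7 10)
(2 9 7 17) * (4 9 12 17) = (2 12 17)(4 9 7) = [0, 1, 12, 3, 9, 5, 6, 4, 8, 7, 10, 11, 17, 13, 14, 15, 16, 2]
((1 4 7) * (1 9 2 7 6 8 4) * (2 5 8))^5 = ((2 7 9 5 8 4 6))^5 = (2 4 5 7 6 8 9)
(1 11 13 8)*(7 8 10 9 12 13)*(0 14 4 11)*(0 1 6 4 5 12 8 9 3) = (0 14 5 12 13 10 3)(4 11 7 9 8 6) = [14, 1, 2, 0, 11, 12, 4, 9, 6, 8, 3, 7, 13, 10, 5]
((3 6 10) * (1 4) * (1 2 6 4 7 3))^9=(1 3 2 10 7 4 6)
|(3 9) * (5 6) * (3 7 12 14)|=|(3 9 7 12 14)(5 6)|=10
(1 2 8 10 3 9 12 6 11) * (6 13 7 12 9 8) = (1 2 6 11)(3 8 10)(7 12 13) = [0, 2, 6, 8, 4, 5, 11, 12, 10, 9, 3, 1, 13, 7]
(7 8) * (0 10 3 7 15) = (0 10 3 7 8 15) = [10, 1, 2, 7, 4, 5, 6, 8, 15, 9, 3, 11, 12, 13, 14, 0]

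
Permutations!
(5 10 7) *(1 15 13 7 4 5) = (1 15 13 7)(4 5 10) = [0, 15, 2, 3, 5, 10, 6, 1, 8, 9, 4, 11, 12, 7, 14, 13]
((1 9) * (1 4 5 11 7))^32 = (1 4 11)(5 7 9)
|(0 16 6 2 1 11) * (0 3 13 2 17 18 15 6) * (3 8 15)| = |(0 16)(1 11 8 15 6 17 18 3 13 2)| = 10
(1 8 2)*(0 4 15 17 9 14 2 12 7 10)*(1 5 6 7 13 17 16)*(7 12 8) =(0 4 15 16 1 7 10)(2 5 6 12 13 17 9 14) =[4, 7, 5, 3, 15, 6, 12, 10, 8, 14, 0, 11, 13, 17, 2, 16, 1, 9]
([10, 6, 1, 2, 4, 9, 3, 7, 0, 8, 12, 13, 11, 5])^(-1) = [8, 2, 3, 6, 4, 13, 1, 7, 9, 5, 0, 12, 10, 11]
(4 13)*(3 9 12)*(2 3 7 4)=(2 3 9 12 7 4 13)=[0, 1, 3, 9, 13, 5, 6, 4, 8, 12, 10, 11, 7, 2]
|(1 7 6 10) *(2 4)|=|(1 7 6 10)(2 4)|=4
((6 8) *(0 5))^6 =(8)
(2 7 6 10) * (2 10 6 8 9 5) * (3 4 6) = (10)(2 7 8 9 5)(3 4 6) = [0, 1, 7, 4, 6, 2, 3, 8, 9, 5, 10]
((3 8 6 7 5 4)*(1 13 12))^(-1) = (1 12 13)(3 4 5 7 6 8)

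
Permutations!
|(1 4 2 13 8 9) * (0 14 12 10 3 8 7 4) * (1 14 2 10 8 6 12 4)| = |(0 2 13 7 1)(3 6 12 8 9 14 4 10)| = 40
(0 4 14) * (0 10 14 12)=(0 4 12)(10 14)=[4, 1, 2, 3, 12, 5, 6, 7, 8, 9, 14, 11, 0, 13, 10]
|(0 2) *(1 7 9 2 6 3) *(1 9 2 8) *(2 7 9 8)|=|(0 6 3 8 1 9 2)|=7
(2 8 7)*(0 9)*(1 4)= (0 9)(1 4)(2 8 7)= [9, 4, 8, 3, 1, 5, 6, 2, 7, 0]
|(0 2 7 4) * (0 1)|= |(0 2 7 4 1)|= 5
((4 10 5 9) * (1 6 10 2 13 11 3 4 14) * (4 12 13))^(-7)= (1 14 9 5 10 6)(2 4)(3 12 13 11)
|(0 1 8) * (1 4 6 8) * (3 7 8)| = 6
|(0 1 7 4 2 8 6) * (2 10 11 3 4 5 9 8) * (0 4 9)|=28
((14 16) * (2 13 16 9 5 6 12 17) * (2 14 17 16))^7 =((2 13)(5 6 12 16 17 14 9))^7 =(17)(2 13)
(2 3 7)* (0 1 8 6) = [1, 8, 3, 7, 4, 5, 0, 2, 6] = (0 1 8 6)(2 3 7)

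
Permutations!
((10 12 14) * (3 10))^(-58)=((3 10 12 14))^(-58)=(3 12)(10 14)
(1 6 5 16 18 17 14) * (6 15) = (1 15 6 5 16 18 17 14) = [0, 15, 2, 3, 4, 16, 5, 7, 8, 9, 10, 11, 12, 13, 1, 6, 18, 14, 17]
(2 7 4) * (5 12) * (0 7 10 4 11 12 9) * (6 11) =(0 7 6 11 12 5 9)(2 10 4) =[7, 1, 10, 3, 2, 9, 11, 6, 8, 0, 4, 12, 5]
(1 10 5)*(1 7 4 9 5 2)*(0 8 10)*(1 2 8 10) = (0 10 8 1)(4 9 5 7) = [10, 0, 2, 3, 9, 7, 6, 4, 1, 5, 8]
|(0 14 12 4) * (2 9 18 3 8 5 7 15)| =8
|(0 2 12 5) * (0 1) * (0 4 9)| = |(0 2 12 5 1 4 9)| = 7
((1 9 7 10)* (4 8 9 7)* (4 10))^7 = ((1 7 4 8 9 10))^7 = (1 7 4 8 9 10)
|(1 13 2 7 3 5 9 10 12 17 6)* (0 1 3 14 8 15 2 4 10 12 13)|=30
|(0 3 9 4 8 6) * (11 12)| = |(0 3 9 4 8 6)(11 12)| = 6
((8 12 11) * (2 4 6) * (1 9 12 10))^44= (1 12 8)(2 6 4)(9 11 10)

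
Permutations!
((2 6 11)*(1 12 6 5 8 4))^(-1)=((1 12 6 11 2 5 8 4))^(-1)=(1 4 8 5 2 11 6 12)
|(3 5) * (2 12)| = 2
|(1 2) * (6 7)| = 2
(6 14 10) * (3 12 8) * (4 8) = (3 12 4 8)(6 14 10) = [0, 1, 2, 12, 8, 5, 14, 7, 3, 9, 6, 11, 4, 13, 10]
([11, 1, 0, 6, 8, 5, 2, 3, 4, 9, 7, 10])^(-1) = [2, 1, 6, 7, 8, 5, 3, 10, 4, 9, 11, 0]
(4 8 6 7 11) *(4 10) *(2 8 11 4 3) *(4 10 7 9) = (2 8 6 9 4 11 7 10 3) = [0, 1, 8, 2, 11, 5, 9, 10, 6, 4, 3, 7]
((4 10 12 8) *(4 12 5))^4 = ((4 10 5)(8 12))^4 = (12)(4 10 5)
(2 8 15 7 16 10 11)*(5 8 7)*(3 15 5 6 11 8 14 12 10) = [0, 1, 7, 15, 4, 14, 11, 16, 5, 9, 8, 2, 10, 13, 12, 6, 3] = (2 7 16 3 15 6 11)(5 14 12 10 8)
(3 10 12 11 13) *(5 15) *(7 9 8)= (3 10 12 11 13)(5 15)(7 9 8)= [0, 1, 2, 10, 4, 15, 6, 9, 7, 8, 12, 13, 11, 3, 14, 5]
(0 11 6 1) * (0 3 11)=(1 3 11 6)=[0, 3, 2, 11, 4, 5, 1, 7, 8, 9, 10, 6]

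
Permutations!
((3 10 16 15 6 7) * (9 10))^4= (3 15 9 6 10 7 16)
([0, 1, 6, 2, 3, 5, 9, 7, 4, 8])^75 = [0, 1, 8, 9, 6, 5, 4, 7, 2, 3]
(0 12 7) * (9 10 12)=[9, 1, 2, 3, 4, 5, 6, 0, 8, 10, 12, 11, 7]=(0 9 10 12 7)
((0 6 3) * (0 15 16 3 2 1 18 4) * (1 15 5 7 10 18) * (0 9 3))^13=(0 15 6 16 2)(3 9 4 18 10 7 5)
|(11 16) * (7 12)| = |(7 12)(11 16)| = 2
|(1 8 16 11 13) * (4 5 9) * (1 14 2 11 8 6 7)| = 12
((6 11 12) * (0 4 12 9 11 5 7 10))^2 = (0 12 5 10 4 6 7)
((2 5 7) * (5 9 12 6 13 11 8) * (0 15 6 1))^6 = ((0 15 6 13 11 8 5 7 2 9 12 1))^6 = (0 5)(1 8)(2 6)(7 15)(9 13)(11 12)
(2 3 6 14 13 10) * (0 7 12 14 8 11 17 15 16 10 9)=(0 7 12 14 13 9)(2 3 6 8 11 17 15 16 10)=[7, 1, 3, 6, 4, 5, 8, 12, 11, 0, 2, 17, 14, 9, 13, 16, 10, 15]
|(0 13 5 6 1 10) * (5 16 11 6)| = 7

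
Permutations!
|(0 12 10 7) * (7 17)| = |(0 12 10 17 7)| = 5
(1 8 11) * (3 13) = (1 8 11)(3 13) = [0, 8, 2, 13, 4, 5, 6, 7, 11, 9, 10, 1, 12, 3]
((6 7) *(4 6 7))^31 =(7)(4 6)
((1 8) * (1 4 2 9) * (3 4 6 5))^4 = ((1 8 6 5 3 4 2 9))^4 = (1 3)(2 6)(4 8)(5 9)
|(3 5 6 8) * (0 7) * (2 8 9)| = 6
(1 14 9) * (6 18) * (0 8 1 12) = (0 8 1 14 9 12)(6 18) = [8, 14, 2, 3, 4, 5, 18, 7, 1, 12, 10, 11, 0, 13, 9, 15, 16, 17, 6]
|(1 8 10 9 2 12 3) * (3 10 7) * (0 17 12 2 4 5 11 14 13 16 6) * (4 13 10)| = |(0 17 12 4 5 11 14 10 9 13 16 6)(1 8 7 3)| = 12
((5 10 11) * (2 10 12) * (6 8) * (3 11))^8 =((2 10 3 11 5 12)(6 8))^8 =(2 3 5)(10 11 12)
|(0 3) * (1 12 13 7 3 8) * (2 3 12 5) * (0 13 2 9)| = |(0 8 1 5 9)(2 3 13 7 12)| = 5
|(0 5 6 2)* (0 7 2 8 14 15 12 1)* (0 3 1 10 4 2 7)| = |(0 5 6 8 14 15 12 10 4 2)(1 3)| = 10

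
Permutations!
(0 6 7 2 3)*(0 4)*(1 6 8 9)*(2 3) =[8, 6, 2, 4, 0, 5, 7, 3, 9, 1] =(0 8 9 1 6 7 3 4)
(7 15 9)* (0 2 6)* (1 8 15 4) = (0 2 6)(1 8 15 9 7 4) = [2, 8, 6, 3, 1, 5, 0, 4, 15, 7, 10, 11, 12, 13, 14, 9]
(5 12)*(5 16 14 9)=[0, 1, 2, 3, 4, 12, 6, 7, 8, 5, 10, 11, 16, 13, 9, 15, 14]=(5 12 16 14 9)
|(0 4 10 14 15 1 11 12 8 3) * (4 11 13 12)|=|(0 11 4 10 14 15 1 13 12 8 3)|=11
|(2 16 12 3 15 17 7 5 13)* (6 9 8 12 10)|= |(2 16 10 6 9 8 12 3 15 17 7 5 13)|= 13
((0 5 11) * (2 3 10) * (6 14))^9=((0 5 11)(2 3 10)(6 14))^9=(6 14)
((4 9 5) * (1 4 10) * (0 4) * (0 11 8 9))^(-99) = ((0 4)(1 11 8 9 5 10))^(-99) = (0 4)(1 9)(5 11)(8 10)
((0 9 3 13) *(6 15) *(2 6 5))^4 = ((0 9 3 13)(2 6 15 5))^4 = (15)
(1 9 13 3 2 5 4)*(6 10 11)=(1 9 13 3 2 5 4)(6 10 11)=[0, 9, 5, 2, 1, 4, 10, 7, 8, 13, 11, 6, 12, 3]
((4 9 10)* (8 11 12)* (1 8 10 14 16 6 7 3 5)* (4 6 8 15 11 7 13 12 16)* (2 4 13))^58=((1 15 11 16 8 7 3 5)(2 4 9 14 13 12 10 6))^58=(1 11 8 3)(2 9 13 10)(4 14 12 6)(5 15 16 7)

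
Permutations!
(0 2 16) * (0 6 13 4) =[2, 1, 16, 3, 0, 5, 13, 7, 8, 9, 10, 11, 12, 4, 14, 15, 6] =(0 2 16 6 13 4)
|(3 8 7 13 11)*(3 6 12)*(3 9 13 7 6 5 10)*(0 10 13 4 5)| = 11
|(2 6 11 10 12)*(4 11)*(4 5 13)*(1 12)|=9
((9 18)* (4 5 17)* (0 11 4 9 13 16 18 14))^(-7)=((0 11 4 5 17 9 14)(13 16 18))^(-7)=(13 18 16)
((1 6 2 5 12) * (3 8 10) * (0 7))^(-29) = ((0 7)(1 6 2 5 12)(3 8 10))^(-29) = (0 7)(1 6 2 5 12)(3 8 10)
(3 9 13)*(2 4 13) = [0, 1, 4, 9, 13, 5, 6, 7, 8, 2, 10, 11, 12, 3] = (2 4 13 3 9)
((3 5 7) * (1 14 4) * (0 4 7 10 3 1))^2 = (1 7 14)(3 10 5) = ((0 4)(1 14 7)(3 5 10))^2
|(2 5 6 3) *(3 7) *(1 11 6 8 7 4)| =20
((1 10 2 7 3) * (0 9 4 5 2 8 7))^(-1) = ((0 9 4 5 2)(1 10 8 7 3))^(-1) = (0 2 5 4 9)(1 3 7 8 10)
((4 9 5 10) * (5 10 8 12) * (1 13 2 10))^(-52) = (1 2 4)(5 12 8)(9 13 10)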